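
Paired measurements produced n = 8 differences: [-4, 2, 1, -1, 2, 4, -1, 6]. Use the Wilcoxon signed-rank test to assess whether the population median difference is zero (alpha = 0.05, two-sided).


Step 1: Drop any zero differences (none here) and take |d_i|.
|d| = [4, 2, 1, 1, 2, 4, 1, 6]
Step 2: Midrank |d_i| (ties get averaged ranks).
ranks: |4|->6.5, |2|->4.5, |1|->2, |1|->2, |2|->4.5, |4|->6.5, |1|->2, |6|->8
Step 3: Attach original signs; sum ranks with positive sign and with negative sign.
W+ = 4.5 + 2 + 4.5 + 6.5 + 8 = 25.5
W- = 6.5 + 2 + 2 = 10.5
(Check: W+ + W- = 36 should equal n(n+1)/2 = 36.)
Step 4: Test statistic W = min(W+, W-) = 10.5.
Step 5: Ties in |d|, so use the tie-corrected normal approximation.
        E[W] = n(n+1)/4 = 8*9/4 = 18.
        Tie groups: |d|=1 (t=3), |d|=2 (t=2), |d|=4 (t=2); sum(t^3 - t) = 36.
        Var[W] = n(n+1)(2n+1)/24 - sum(t^3-t)/48 = 1224/24 - 36/48 = 50.25.
        z = (W - E[W]) / sqrt(Var[W]) = (10.5 - 18) / 7.0887 = -1.0580.
        Two-sided p = 2*Phi(z) = 0.290047.
Step 6: alpha = 0.05. fail to reject H0.

W+ = 25.5, W- = 10.5, W = min = 10.5, p = 0.290047, fail to reject H0.


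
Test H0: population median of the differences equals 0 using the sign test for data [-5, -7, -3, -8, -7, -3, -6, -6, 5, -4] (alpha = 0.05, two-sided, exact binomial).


Step 1: Discard zero differences. Original n = 10; n_eff = number of nonzero differences = 10.
Nonzero differences (with sign): -5, -7, -3, -8, -7, -3, -6, -6, +5, -4
Step 2: Count signs: positive = 1, negative = 9.
Step 3: Under H0: P(positive) = 0.5, so the number of positives S ~ Bin(10, 0.5).
Step 4: Two-sided exact p-value = sum of Bin(10,0.5) probabilities at or below the observed probability = 0.021484.
Step 5: alpha = 0.05. reject H0.

n_eff = 10, pos = 1, neg = 9, p = 0.021484, reject H0.


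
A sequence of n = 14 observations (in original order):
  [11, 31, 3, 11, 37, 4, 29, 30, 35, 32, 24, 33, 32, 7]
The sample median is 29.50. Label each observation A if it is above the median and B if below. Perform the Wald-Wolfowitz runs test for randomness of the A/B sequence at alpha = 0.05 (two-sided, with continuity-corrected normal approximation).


Step 1: Compute median = 29.50; label A = above, B = below.
Labels in order: BABBABBAAABAAB  (n_A = 7, n_B = 7)
Step 2: Count runs R = 9.
Step 3: Under H0 (random ordering), E[R] = 2*n_A*n_B/(n_A+n_B) + 1 = 2*7*7/14 + 1 = 8.0000.
        Var[R] = 2*n_A*n_B*(2*n_A*n_B - n_A - n_B) / ((n_A+n_B)^2 * (n_A+n_B-1)) = 8232/2548 = 3.2308.
        SD[R] = 1.7974.
Step 4: Continuity-corrected z = (R - 0.5 - E[R]) / SD[R] = (9 - 0.5 - 8.0000) / 1.7974 = 0.2782.
Step 5: Two-sided p-value via normal approximation = 2*(1 - Phi(|z|)) = 0.780879.
Step 6: alpha = 0.05. fail to reject H0.

R = 9, z = 0.2782, p = 0.780879, fail to reject H0.


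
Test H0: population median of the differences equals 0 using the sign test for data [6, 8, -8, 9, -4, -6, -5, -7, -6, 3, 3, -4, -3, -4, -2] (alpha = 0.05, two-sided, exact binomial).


Step 1: Discard zero differences. Original n = 15; n_eff = number of nonzero differences = 15.
Nonzero differences (with sign): +6, +8, -8, +9, -4, -6, -5, -7, -6, +3, +3, -4, -3, -4, -2
Step 2: Count signs: positive = 5, negative = 10.
Step 3: Under H0: P(positive) = 0.5, so the number of positives S ~ Bin(15, 0.5).
Step 4: Two-sided exact p-value = sum of Bin(15,0.5) probabilities at or below the observed probability = 0.301758.
Step 5: alpha = 0.05. fail to reject H0.

n_eff = 15, pos = 5, neg = 10, p = 0.301758, fail to reject H0.


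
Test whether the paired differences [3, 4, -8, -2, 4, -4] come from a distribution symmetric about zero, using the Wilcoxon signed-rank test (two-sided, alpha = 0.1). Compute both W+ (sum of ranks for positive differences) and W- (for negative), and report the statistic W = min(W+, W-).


Step 1: Drop any zero differences (none here) and take |d_i|.
|d| = [3, 4, 8, 2, 4, 4]
Step 2: Midrank |d_i| (ties get averaged ranks).
ranks: |3|->2, |4|->4, |8|->6, |2|->1, |4|->4, |4|->4
Step 3: Attach original signs; sum ranks with positive sign and with negative sign.
W+ = 2 + 4 + 4 = 10
W- = 6 + 1 + 4 = 11
(Check: W+ + W- = 21 should equal n(n+1)/2 = 21.)
Step 4: Test statistic W = min(W+, W-) = 10.
Step 5: Ties in |d|, so use the tie-corrected normal approximation.
        E[W] = n(n+1)/4 = 6*7/4 = 10.5.
        Tie groups: |d|=4 (t=3); sum(t^3 - t) = 24.
        Var[W] = n(n+1)(2n+1)/24 - sum(t^3-t)/48 = 546/24 - 24/48 = 22.25.
        z = (W - E[W]) / sqrt(Var[W]) = (10 - 10.5) / 4.7170 = -0.1060.
        Two-sided p = 2*Phi(z) = 0.915583.
Step 6: alpha = 0.1. fail to reject H0.

W+ = 10, W- = 11, W = min = 10, p = 0.915583, fail to reject H0.


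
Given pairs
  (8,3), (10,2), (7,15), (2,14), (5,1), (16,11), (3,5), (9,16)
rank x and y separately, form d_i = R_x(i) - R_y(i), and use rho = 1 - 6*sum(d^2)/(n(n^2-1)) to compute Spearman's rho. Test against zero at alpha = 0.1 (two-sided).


Step 1: Rank x and y separately (midranks; no ties here).
rank(x): 8->5, 10->7, 7->4, 2->1, 5->3, 16->8, 3->2, 9->6
rank(y): 3->3, 2->2, 15->7, 14->6, 1->1, 11->5, 5->4, 16->8
Step 2: d_i = R_x(i) - R_y(i); compute d_i^2.
  (5-3)^2=4, (7-2)^2=25, (4-7)^2=9, (1-6)^2=25, (3-1)^2=4, (8-5)^2=9, (2-4)^2=4, (6-8)^2=4
sum(d^2) = 84.
Step 3: rho = 1 - 6*84 / (8*(8^2 - 1)) = 1 - 504/504 = 0.000000.
Step 4: Under H0, t = rho * sqrt((n-2)/(1-rho^2)) = 0.0000 ~ t(6).
Step 5: Two-sided p-value from the t-distribution with 6 df = 1.000000.
Step 6: alpha = 0.1. fail to reject H0.

rho = 0.0000, p = 1.000000, fail to reject H0 at alpha = 0.1.


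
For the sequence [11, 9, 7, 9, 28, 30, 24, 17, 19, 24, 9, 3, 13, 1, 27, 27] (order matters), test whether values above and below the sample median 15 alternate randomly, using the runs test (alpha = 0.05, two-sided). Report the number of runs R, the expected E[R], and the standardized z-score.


Step 1: Compute median = 15; label A = above, B = below.
Labels in order: BBBBAAAAAABBBBAA  (n_A = 8, n_B = 8)
Step 2: Count runs R = 4.
Step 3: Under H0 (random ordering), E[R] = 2*n_A*n_B/(n_A+n_B) + 1 = 2*8*8/16 + 1 = 9.0000.
        Var[R] = 2*n_A*n_B*(2*n_A*n_B - n_A - n_B) / ((n_A+n_B)^2 * (n_A+n_B-1)) = 14336/3840 = 3.7333.
        SD[R] = 1.9322.
Step 4: Continuity-corrected z = (R + 0.5 - E[R]) / SD[R] = (4 + 0.5 - 9.0000) / 1.9322 = -2.3290.
Step 5: Two-sided p-value via normal approximation = 2*(1 - Phi(|z|)) = 0.019861.
Step 6: alpha = 0.05. reject H0.

R = 4, z = -2.3290, p = 0.019861, reject H0.


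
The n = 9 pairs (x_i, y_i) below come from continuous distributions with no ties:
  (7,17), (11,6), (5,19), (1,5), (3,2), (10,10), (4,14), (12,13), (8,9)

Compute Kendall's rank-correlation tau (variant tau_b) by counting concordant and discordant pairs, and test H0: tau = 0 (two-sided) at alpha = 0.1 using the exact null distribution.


Step 1: Enumerate the 36 unordered pairs (i,j) with i<j and classify each by sign(x_j-x_i) * sign(y_j-y_i).
  (1,2):dx=+4,dy=-11->D; (1,3):dx=-2,dy=+2->D; (1,4):dx=-6,dy=-12->C; (1,5):dx=-4,dy=-15->C
  (1,6):dx=+3,dy=-7->D; (1,7):dx=-3,dy=-3->C; (1,8):dx=+5,dy=-4->D; (1,9):dx=+1,dy=-8->D
  (2,3):dx=-6,dy=+13->D; (2,4):dx=-10,dy=-1->C; (2,5):dx=-8,dy=-4->C; (2,6):dx=-1,dy=+4->D
  (2,7):dx=-7,dy=+8->D; (2,8):dx=+1,dy=+7->C; (2,9):dx=-3,dy=+3->D; (3,4):dx=-4,dy=-14->C
  (3,5):dx=-2,dy=-17->C; (3,6):dx=+5,dy=-9->D; (3,7):dx=-1,dy=-5->C; (3,8):dx=+7,dy=-6->D
  (3,9):dx=+3,dy=-10->D; (4,5):dx=+2,dy=-3->D; (4,6):dx=+9,dy=+5->C; (4,7):dx=+3,dy=+9->C
  (4,8):dx=+11,dy=+8->C; (4,9):dx=+7,dy=+4->C; (5,6):dx=+7,dy=+8->C; (5,7):dx=+1,dy=+12->C
  (5,8):dx=+9,dy=+11->C; (5,9):dx=+5,dy=+7->C; (6,7):dx=-6,dy=+4->D; (6,8):dx=+2,dy=+3->C
  (6,9):dx=-2,dy=-1->C; (7,8):dx=+8,dy=-1->D; (7,9):dx=+4,dy=-5->D; (8,9):dx=-4,dy=-4->C
Step 2: C = 20, D = 16, total pairs = 36.
Step 3: tau = (C - D)/(n(n-1)/2) = (20 - 16)/36 = 0.111111.
Step 4: Exact two-sided p-value (enumerate n! = 362880 permutations of y under H0): p = 0.761414.
Step 5: alpha = 0.1. fail to reject H0.

tau_b = 0.1111 (C=20, D=16), p = 0.761414, fail to reject H0.


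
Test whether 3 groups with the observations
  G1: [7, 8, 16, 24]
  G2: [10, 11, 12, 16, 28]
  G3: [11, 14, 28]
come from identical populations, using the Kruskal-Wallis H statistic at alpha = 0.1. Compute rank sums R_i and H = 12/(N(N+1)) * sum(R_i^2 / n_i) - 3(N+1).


Step 1: Combine all N = 12 observations and assign midranks.
sorted (value, group, rank): (7,G1,1), (8,G1,2), (10,G2,3), (11,G2,4.5), (11,G3,4.5), (12,G2,6), (14,G3,7), (16,G1,8.5), (16,G2,8.5), (24,G1,10), (28,G2,11.5), (28,G3,11.5)
Step 2: Sum ranks within each group.
R_1 = 21.5 (n_1 = 4)
R_2 = 33.5 (n_2 = 5)
R_3 = 23 (n_3 = 3)
Step 3: H = 12/(N(N+1)) * sum(R_i^2/n_i) - 3(N+1)
     = 12/(12*13) * (21.5^2/4 + 33.5^2/5 + 23^2/3) - 3*13
     = 0.076923 * 516.346 - 39
     = 0.718910.
Step 4: Ties present; correction factor C = 1 - 18/(12^3 - 12) = 0.989510. Corrected H = 0.718910 / 0.989510 = 0.726531.
Step 5: Under H0, H ~ chi^2(2); p-value = 0.695402.
Step 6: alpha = 0.1. fail to reject H0.

H = 0.7265, df = 2, p = 0.695402, fail to reject H0.


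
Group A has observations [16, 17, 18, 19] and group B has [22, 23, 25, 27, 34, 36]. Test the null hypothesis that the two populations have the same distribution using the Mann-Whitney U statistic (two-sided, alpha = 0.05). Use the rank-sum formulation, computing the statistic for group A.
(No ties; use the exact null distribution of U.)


Step 1: Combine and sort all 10 observations; assign midranks.
sorted (value, group): (16,X), (17,X), (18,X), (19,X), (22,Y), (23,Y), (25,Y), (27,Y), (34,Y), (36,Y)
ranks: 16->1, 17->2, 18->3, 19->4, 22->5, 23->6, 25->7, 27->8, 34->9, 36->10
Step 2: Rank sum for X: R1 = 1 + 2 + 3 + 4 = 10.
Step 3: U_X = R1 - n1(n1+1)/2 = 10 - 4*5/2 = 10 - 10 = 0.
       U_Y = n1*n2 - U_X = 24 - 0 = 24.
Step 4: No ties, so the exact null distribution of U (based on enumerating the C(10,4) = 210 equally likely rank assignments) gives the two-sided p-value.
Step 5: p-value = 0.009524; compare to alpha = 0.05. reject H0.

U_X = 0, p = 0.009524, reject H0 at alpha = 0.05.


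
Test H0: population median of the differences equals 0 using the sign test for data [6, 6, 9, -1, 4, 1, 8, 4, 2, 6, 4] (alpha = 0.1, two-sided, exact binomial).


Step 1: Discard zero differences. Original n = 11; n_eff = number of nonzero differences = 11.
Nonzero differences (with sign): +6, +6, +9, -1, +4, +1, +8, +4, +2, +6, +4
Step 2: Count signs: positive = 10, negative = 1.
Step 3: Under H0: P(positive) = 0.5, so the number of positives S ~ Bin(11, 0.5).
Step 4: Two-sided exact p-value = sum of Bin(11,0.5) probabilities at or below the observed probability = 0.011719.
Step 5: alpha = 0.1. reject H0.

n_eff = 11, pos = 10, neg = 1, p = 0.011719, reject H0.


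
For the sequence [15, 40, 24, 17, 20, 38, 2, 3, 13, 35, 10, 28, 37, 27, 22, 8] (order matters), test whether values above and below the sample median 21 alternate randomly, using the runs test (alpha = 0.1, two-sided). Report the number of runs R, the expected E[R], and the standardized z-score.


Step 1: Compute median = 21; label A = above, B = below.
Labels in order: BAABBABBBABAAAAB  (n_A = 8, n_B = 8)
Step 2: Count runs R = 9.
Step 3: Under H0 (random ordering), E[R] = 2*n_A*n_B/(n_A+n_B) + 1 = 2*8*8/16 + 1 = 9.0000.
        Var[R] = 2*n_A*n_B*(2*n_A*n_B - n_A - n_B) / ((n_A+n_B)^2 * (n_A+n_B-1)) = 14336/3840 = 3.7333.
        SD[R] = 1.9322.
Step 4: R = E[R], so z = 0 with no continuity correction.
Step 5: Two-sided p-value via normal approximation = 2*(1 - Phi(|z|)) = 1.000000.
Step 6: alpha = 0.1. fail to reject H0.

R = 9, z = 0.0000, p = 1.000000, fail to reject H0.


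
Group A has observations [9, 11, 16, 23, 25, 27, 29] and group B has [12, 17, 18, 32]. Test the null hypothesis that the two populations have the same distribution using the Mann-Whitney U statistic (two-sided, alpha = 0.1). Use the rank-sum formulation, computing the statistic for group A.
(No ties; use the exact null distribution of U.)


Step 1: Combine and sort all 11 observations; assign midranks.
sorted (value, group): (9,X), (11,X), (12,Y), (16,X), (17,Y), (18,Y), (23,X), (25,X), (27,X), (29,X), (32,Y)
ranks: 9->1, 11->2, 12->3, 16->4, 17->5, 18->6, 23->7, 25->8, 27->9, 29->10, 32->11
Step 2: Rank sum for X: R1 = 1 + 2 + 4 + 7 + 8 + 9 + 10 = 41.
Step 3: U_X = R1 - n1(n1+1)/2 = 41 - 7*8/2 = 41 - 28 = 13.
       U_Y = n1*n2 - U_X = 28 - 13 = 15.
Step 4: No ties, so the exact null distribution of U (based on enumerating the C(11,7) = 330 equally likely rank assignments) gives the two-sided p-value.
Step 5: p-value = 0.927273; compare to alpha = 0.1. fail to reject H0.

U_X = 13, p = 0.927273, fail to reject H0 at alpha = 0.1.


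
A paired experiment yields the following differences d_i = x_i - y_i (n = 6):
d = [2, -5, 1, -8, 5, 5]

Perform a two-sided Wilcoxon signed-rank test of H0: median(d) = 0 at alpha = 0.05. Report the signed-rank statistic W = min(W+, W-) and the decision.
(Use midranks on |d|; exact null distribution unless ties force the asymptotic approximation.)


Step 1: Drop any zero differences (none here) and take |d_i|.
|d| = [2, 5, 1, 8, 5, 5]
Step 2: Midrank |d_i| (ties get averaged ranks).
ranks: |2|->2, |5|->4, |1|->1, |8|->6, |5|->4, |5|->4
Step 3: Attach original signs; sum ranks with positive sign and with negative sign.
W+ = 2 + 1 + 4 + 4 = 11
W- = 4 + 6 = 10
(Check: W+ + W- = 21 should equal n(n+1)/2 = 21.)
Step 4: Test statistic W = min(W+, W-) = 10.
Step 5: Ties in |d|, so use the tie-corrected normal approximation.
        E[W] = n(n+1)/4 = 6*7/4 = 10.5.
        Tie groups: |d|=5 (t=3); sum(t^3 - t) = 24.
        Var[W] = n(n+1)(2n+1)/24 - sum(t^3-t)/48 = 546/24 - 24/48 = 22.25.
        z = (W - E[W]) / sqrt(Var[W]) = (10 - 10.5) / 4.7170 = -0.1060.
        Two-sided p = 2*Phi(z) = 0.915583.
Step 6: alpha = 0.05. fail to reject H0.

W+ = 11, W- = 10, W = min = 10, p = 0.915583, fail to reject H0.


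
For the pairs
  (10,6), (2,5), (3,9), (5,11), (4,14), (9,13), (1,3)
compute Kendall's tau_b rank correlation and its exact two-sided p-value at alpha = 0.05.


Step 1: Enumerate the 21 unordered pairs (i,j) with i<j and classify each by sign(x_j-x_i) * sign(y_j-y_i).
  (1,2):dx=-8,dy=-1->C; (1,3):dx=-7,dy=+3->D; (1,4):dx=-5,dy=+5->D; (1,5):dx=-6,dy=+8->D
  (1,6):dx=-1,dy=+7->D; (1,7):dx=-9,dy=-3->C; (2,3):dx=+1,dy=+4->C; (2,4):dx=+3,dy=+6->C
  (2,5):dx=+2,dy=+9->C; (2,6):dx=+7,dy=+8->C; (2,7):dx=-1,dy=-2->C; (3,4):dx=+2,dy=+2->C
  (3,5):dx=+1,dy=+5->C; (3,6):dx=+6,dy=+4->C; (3,7):dx=-2,dy=-6->C; (4,5):dx=-1,dy=+3->D
  (4,6):dx=+4,dy=+2->C; (4,7):dx=-4,dy=-8->C; (5,6):dx=+5,dy=-1->D; (5,7):dx=-3,dy=-11->C
  (6,7):dx=-8,dy=-10->C
Step 2: C = 15, D = 6, total pairs = 21.
Step 3: tau = (C - D)/(n(n-1)/2) = (15 - 6)/21 = 0.428571.
Step 4: Exact two-sided p-value (enumerate n! = 5040 permutations of y under H0): p = 0.238889.
Step 5: alpha = 0.05. fail to reject H0.

tau_b = 0.4286 (C=15, D=6), p = 0.238889, fail to reject H0.


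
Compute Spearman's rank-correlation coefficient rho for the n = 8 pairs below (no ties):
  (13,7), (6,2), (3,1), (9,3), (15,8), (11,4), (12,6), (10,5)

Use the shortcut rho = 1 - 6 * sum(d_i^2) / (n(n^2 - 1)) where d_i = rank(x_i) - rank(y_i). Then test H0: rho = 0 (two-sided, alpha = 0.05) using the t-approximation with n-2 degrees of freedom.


Step 1: Rank x and y separately (midranks; no ties here).
rank(x): 13->7, 6->2, 3->1, 9->3, 15->8, 11->5, 12->6, 10->4
rank(y): 7->7, 2->2, 1->1, 3->3, 8->8, 4->4, 6->6, 5->5
Step 2: d_i = R_x(i) - R_y(i); compute d_i^2.
  (7-7)^2=0, (2-2)^2=0, (1-1)^2=0, (3-3)^2=0, (8-8)^2=0, (5-4)^2=1, (6-6)^2=0, (4-5)^2=1
sum(d^2) = 2.
Step 3: rho = 1 - 6*2 / (8*(8^2 - 1)) = 1 - 12/504 = 0.976190.
Step 4: Under H0, t = rho * sqrt((n-2)/(1-rho^2)) = 11.0235 ~ t(6).
Step 5: Two-sided p-value from the t-distribution with 6 df = 0.000033.
Step 6: alpha = 0.05. reject H0.

rho = 0.9762, p = 0.000033, reject H0 at alpha = 0.05.


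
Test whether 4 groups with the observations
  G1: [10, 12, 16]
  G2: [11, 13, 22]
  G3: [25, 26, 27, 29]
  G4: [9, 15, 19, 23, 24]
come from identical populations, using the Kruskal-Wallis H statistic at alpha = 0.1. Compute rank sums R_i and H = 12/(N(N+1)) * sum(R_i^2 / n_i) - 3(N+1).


Step 1: Combine all N = 15 observations and assign midranks.
sorted (value, group, rank): (9,G4,1), (10,G1,2), (11,G2,3), (12,G1,4), (13,G2,5), (15,G4,6), (16,G1,7), (19,G4,8), (22,G2,9), (23,G4,10), (24,G4,11), (25,G3,12), (26,G3,13), (27,G3,14), (29,G3,15)
Step 2: Sum ranks within each group.
R_1 = 13 (n_1 = 3)
R_2 = 17 (n_2 = 3)
R_3 = 54 (n_3 = 4)
R_4 = 36 (n_4 = 5)
Step 3: H = 12/(N(N+1)) * sum(R_i^2/n_i) - 3(N+1)
     = 12/(15*16) * (13^2/3 + 17^2/3 + 54^2/4 + 36^2/5) - 3*16
     = 0.050000 * 1140.87 - 48
     = 9.043333.
Step 4: No ties, so H is used without correction.
Step 5: Under H0, H ~ chi^2(3); p-value = 0.028720.
Step 6: alpha = 0.1. reject H0.

H = 9.0433, df = 3, p = 0.028720, reject H0.


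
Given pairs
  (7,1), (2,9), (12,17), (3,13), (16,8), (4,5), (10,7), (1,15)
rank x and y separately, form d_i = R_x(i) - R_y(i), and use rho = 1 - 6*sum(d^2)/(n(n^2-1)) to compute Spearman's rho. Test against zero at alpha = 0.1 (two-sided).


Step 1: Rank x and y separately (midranks; no ties here).
rank(x): 7->5, 2->2, 12->7, 3->3, 16->8, 4->4, 10->6, 1->1
rank(y): 1->1, 9->5, 17->8, 13->6, 8->4, 5->2, 7->3, 15->7
Step 2: d_i = R_x(i) - R_y(i); compute d_i^2.
  (5-1)^2=16, (2-5)^2=9, (7-8)^2=1, (3-6)^2=9, (8-4)^2=16, (4-2)^2=4, (6-3)^2=9, (1-7)^2=36
sum(d^2) = 100.
Step 3: rho = 1 - 6*100 / (8*(8^2 - 1)) = 1 - 600/504 = -0.190476.
Step 4: Under H0, t = rho * sqrt((n-2)/(1-rho^2)) = -0.4753 ~ t(6).
Step 5: Two-sided p-value from the t-distribution with 6 df = 0.651401.
Step 6: alpha = 0.1. fail to reject H0.

rho = -0.1905, p = 0.651401, fail to reject H0 at alpha = 0.1.


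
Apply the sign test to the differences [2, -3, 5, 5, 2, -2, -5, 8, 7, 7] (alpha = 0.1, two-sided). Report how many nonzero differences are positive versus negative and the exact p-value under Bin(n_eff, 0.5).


Step 1: Discard zero differences. Original n = 10; n_eff = number of nonzero differences = 10.
Nonzero differences (with sign): +2, -3, +5, +5, +2, -2, -5, +8, +7, +7
Step 2: Count signs: positive = 7, negative = 3.
Step 3: Under H0: P(positive) = 0.5, so the number of positives S ~ Bin(10, 0.5).
Step 4: Two-sided exact p-value = sum of Bin(10,0.5) probabilities at or below the observed probability = 0.343750.
Step 5: alpha = 0.1. fail to reject H0.

n_eff = 10, pos = 7, neg = 3, p = 0.343750, fail to reject H0.


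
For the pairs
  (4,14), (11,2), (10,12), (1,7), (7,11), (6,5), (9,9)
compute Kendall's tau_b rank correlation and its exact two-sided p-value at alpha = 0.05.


Step 1: Enumerate the 21 unordered pairs (i,j) with i<j and classify each by sign(x_j-x_i) * sign(y_j-y_i).
  (1,2):dx=+7,dy=-12->D; (1,3):dx=+6,dy=-2->D; (1,4):dx=-3,dy=-7->C; (1,5):dx=+3,dy=-3->D
  (1,6):dx=+2,dy=-9->D; (1,7):dx=+5,dy=-5->D; (2,3):dx=-1,dy=+10->D; (2,4):dx=-10,dy=+5->D
  (2,5):dx=-4,dy=+9->D; (2,6):dx=-5,dy=+3->D; (2,7):dx=-2,dy=+7->D; (3,4):dx=-9,dy=-5->C
  (3,5):dx=-3,dy=-1->C; (3,6):dx=-4,dy=-7->C; (3,7):dx=-1,dy=-3->C; (4,5):dx=+6,dy=+4->C
  (4,6):dx=+5,dy=-2->D; (4,7):dx=+8,dy=+2->C; (5,6):dx=-1,dy=-6->C; (5,7):dx=+2,dy=-2->D
  (6,7):dx=+3,dy=+4->C
Step 2: C = 9, D = 12, total pairs = 21.
Step 3: tau = (C - D)/(n(n-1)/2) = (9 - 12)/21 = -0.142857.
Step 4: Exact two-sided p-value (enumerate n! = 5040 permutations of y under H0): p = 0.772619.
Step 5: alpha = 0.05. fail to reject H0.

tau_b = -0.1429 (C=9, D=12), p = 0.772619, fail to reject H0.


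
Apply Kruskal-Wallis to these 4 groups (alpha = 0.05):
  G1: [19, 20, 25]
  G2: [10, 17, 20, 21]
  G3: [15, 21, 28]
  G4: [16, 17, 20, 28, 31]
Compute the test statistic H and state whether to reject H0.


Step 1: Combine all N = 15 observations and assign midranks.
sorted (value, group, rank): (10,G2,1), (15,G3,2), (16,G4,3), (17,G2,4.5), (17,G4,4.5), (19,G1,6), (20,G1,8), (20,G2,8), (20,G4,8), (21,G2,10.5), (21,G3,10.5), (25,G1,12), (28,G3,13.5), (28,G4,13.5), (31,G4,15)
Step 2: Sum ranks within each group.
R_1 = 26 (n_1 = 3)
R_2 = 24 (n_2 = 4)
R_3 = 26 (n_3 = 3)
R_4 = 44 (n_4 = 5)
Step 3: H = 12/(N(N+1)) * sum(R_i^2/n_i) - 3(N+1)
     = 12/(15*16) * (26^2/3 + 24^2/4 + 26^2/3 + 44^2/5) - 3*16
     = 0.050000 * 981.867 - 48
     = 1.093333.
Step 4: Ties present; correction factor C = 1 - 42/(15^3 - 15) = 0.987500. Corrected H = 1.093333 / 0.987500 = 1.107173.
Step 5: Under H0, H ~ chi^2(3); p-value = 0.775343.
Step 6: alpha = 0.05. fail to reject H0.

H = 1.1072, df = 3, p = 0.775343, fail to reject H0.


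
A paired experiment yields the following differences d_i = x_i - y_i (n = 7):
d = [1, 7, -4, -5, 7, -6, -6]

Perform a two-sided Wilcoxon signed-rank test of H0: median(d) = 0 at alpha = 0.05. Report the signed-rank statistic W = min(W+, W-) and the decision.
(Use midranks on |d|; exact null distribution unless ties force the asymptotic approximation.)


Step 1: Drop any zero differences (none here) and take |d_i|.
|d| = [1, 7, 4, 5, 7, 6, 6]
Step 2: Midrank |d_i| (ties get averaged ranks).
ranks: |1|->1, |7|->6.5, |4|->2, |5|->3, |7|->6.5, |6|->4.5, |6|->4.5
Step 3: Attach original signs; sum ranks with positive sign and with negative sign.
W+ = 1 + 6.5 + 6.5 = 14
W- = 2 + 3 + 4.5 + 4.5 = 14
(Check: W+ + W- = 28 should equal n(n+1)/2 = 28.)
Step 4: Test statistic W = min(W+, W-) = 14.
Step 5: Ties in |d|, so use the tie-corrected normal approximation.
        E[W] = n(n+1)/4 = 7*8/4 = 14.
        Tie groups: |d|=6 (t=2), |d|=7 (t=2); sum(t^3 - t) = 12.
        Var[W] = n(n+1)(2n+1)/24 - sum(t^3-t)/48 = 840/24 - 12/48 = 34.75.
        z = (W - E[W]) / sqrt(Var[W]) = (14 - 14) / 5.8949 = 0.0000.
        Two-sided p = 2*Phi(z) = 1.000000.
Step 6: alpha = 0.05. fail to reject H0.

W+ = 14, W- = 14, W = min = 14, p = 1.000000, fail to reject H0.


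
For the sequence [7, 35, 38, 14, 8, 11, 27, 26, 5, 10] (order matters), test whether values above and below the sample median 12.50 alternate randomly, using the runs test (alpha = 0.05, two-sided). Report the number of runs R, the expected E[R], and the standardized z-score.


Step 1: Compute median = 12.50; label A = above, B = below.
Labels in order: BAAABBAABB  (n_A = 5, n_B = 5)
Step 2: Count runs R = 5.
Step 3: Under H0 (random ordering), E[R] = 2*n_A*n_B/(n_A+n_B) + 1 = 2*5*5/10 + 1 = 6.0000.
        Var[R] = 2*n_A*n_B*(2*n_A*n_B - n_A - n_B) / ((n_A+n_B)^2 * (n_A+n_B-1)) = 2000/900 = 2.2222.
        SD[R] = 1.4907.
Step 4: Continuity-corrected z = (R + 0.5 - E[R]) / SD[R] = (5 + 0.5 - 6.0000) / 1.4907 = -0.3354.
Step 5: Two-sided p-value via normal approximation = 2*(1 - Phi(|z|)) = 0.737316.
Step 6: alpha = 0.05. fail to reject H0.

R = 5, z = -0.3354, p = 0.737316, fail to reject H0.


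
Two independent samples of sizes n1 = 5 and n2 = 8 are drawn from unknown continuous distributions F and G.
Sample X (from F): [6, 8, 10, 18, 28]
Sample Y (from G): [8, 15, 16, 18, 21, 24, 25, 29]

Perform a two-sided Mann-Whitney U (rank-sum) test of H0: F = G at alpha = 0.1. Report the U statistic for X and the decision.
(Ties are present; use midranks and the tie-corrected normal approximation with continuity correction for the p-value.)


Step 1: Combine and sort all 13 observations; assign midranks.
sorted (value, group): (6,X), (8,X), (8,Y), (10,X), (15,Y), (16,Y), (18,X), (18,Y), (21,Y), (24,Y), (25,Y), (28,X), (29,Y)
ranks: 6->1, 8->2.5, 8->2.5, 10->4, 15->5, 16->6, 18->7.5, 18->7.5, 21->9, 24->10, 25->11, 28->12, 29->13
Step 2: Rank sum for X: R1 = 1 + 2.5 + 4 + 7.5 + 12 = 27.
Step 3: U_X = R1 - n1(n1+1)/2 = 27 - 5*6/2 = 27 - 15 = 12.
       U_Y = n1*n2 - U_X = 40 - 12 = 28.
Step 4: Ties are present, so use the tie-corrected normal approximation (with continuity correction) for the p-value.
Step 5: p-value = 0.270933; compare to alpha = 0.1. fail to reject H0.

U_X = 12, p = 0.270933, fail to reject H0 at alpha = 0.1.


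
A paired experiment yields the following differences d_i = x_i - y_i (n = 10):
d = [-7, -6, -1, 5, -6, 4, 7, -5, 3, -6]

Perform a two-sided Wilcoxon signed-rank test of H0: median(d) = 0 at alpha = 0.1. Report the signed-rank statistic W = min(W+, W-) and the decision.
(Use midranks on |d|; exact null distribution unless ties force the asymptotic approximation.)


Step 1: Drop any zero differences (none here) and take |d_i|.
|d| = [7, 6, 1, 5, 6, 4, 7, 5, 3, 6]
Step 2: Midrank |d_i| (ties get averaged ranks).
ranks: |7|->9.5, |6|->7, |1|->1, |5|->4.5, |6|->7, |4|->3, |7|->9.5, |5|->4.5, |3|->2, |6|->7
Step 3: Attach original signs; sum ranks with positive sign and with negative sign.
W+ = 4.5 + 3 + 9.5 + 2 = 19
W- = 9.5 + 7 + 1 + 7 + 4.5 + 7 = 36
(Check: W+ + W- = 55 should equal n(n+1)/2 = 55.)
Step 4: Test statistic W = min(W+, W-) = 19.
Step 5: Ties in |d|, so use the tie-corrected normal approximation.
        E[W] = n(n+1)/4 = 10*11/4 = 27.5.
        Tie groups: |d|=5 (t=2), |d|=6 (t=3), |d|=7 (t=2); sum(t^3 - t) = 36.
        Var[W] = n(n+1)(2n+1)/24 - sum(t^3-t)/48 = 2310/24 - 36/48 = 95.5.
        z = (W - E[W]) / sqrt(Var[W]) = (19 - 27.5) / 9.7724 = -0.8698.
        Two-sided p = 2*Phi(z) = 0.384412.
Step 6: alpha = 0.1. fail to reject H0.

W+ = 19, W- = 36, W = min = 19, p = 0.384412, fail to reject H0.


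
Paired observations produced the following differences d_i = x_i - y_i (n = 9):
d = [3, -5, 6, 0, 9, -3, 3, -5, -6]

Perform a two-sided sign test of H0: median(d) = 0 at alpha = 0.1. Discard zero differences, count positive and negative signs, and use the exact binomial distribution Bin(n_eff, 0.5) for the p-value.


Step 1: Discard zero differences. Original n = 9; n_eff = number of nonzero differences = 8.
Nonzero differences (with sign): +3, -5, +6, +9, -3, +3, -5, -6
Step 2: Count signs: positive = 4, negative = 4.
Step 3: Under H0: P(positive) = 0.5, so the number of positives S ~ Bin(8, 0.5).
Step 4: Two-sided exact p-value = sum of Bin(8,0.5) probabilities at or below the observed probability = 1.000000.
Step 5: alpha = 0.1. fail to reject H0.

n_eff = 8, pos = 4, neg = 4, p = 1.000000, fail to reject H0.


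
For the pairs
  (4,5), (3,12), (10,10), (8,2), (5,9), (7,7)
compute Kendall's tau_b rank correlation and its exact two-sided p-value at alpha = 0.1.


Step 1: Enumerate the 15 unordered pairs (i,j) with i<j and classify each by sign(x_j-x_i) * sign(y_j-y_i).
  (1,2):dx=-1,dy=+7->D; (1,3):dx=+6,dy=+5->C; (1,4):dx=+4,dy=-3->D; (1,5):dx=+1,dy=+4->C
  (1,6):dx=+3,dy=+2->C; (2,3):dx=+7,dy=-2->D; (2,4):dx=+5,dy=-10->D; (2,5):dx=+2,dy=-3->D
  (2,6):dx=+4,dy=-5->D; (3,4):dx=-2,dy=-8->C; (3,5):dx=-5,dy=-1->C; (3,6):dx=-3,dy=-3->C
  (4,5):dx=-3,dy=+7->D; (4,6):dx=-1,dy=+5->D; (5,6):dx=+2,dy=-2->D
Step 2: C = 6, D = 9, total pairs = 15.
Step 3: tau = (C - D)/(n(n-1)/2) = (6 - 9)/15 = -0.200000.
Step 4: Exact two-sided p-value (enumerate n! = 720 permutations of y under H0): p = 0.719444.
Step 5: alpha = 0.1. fail to reject H0.

tau_b = -0.2000 (C=6, D=9), p = 0.719444, fail to reject H0.


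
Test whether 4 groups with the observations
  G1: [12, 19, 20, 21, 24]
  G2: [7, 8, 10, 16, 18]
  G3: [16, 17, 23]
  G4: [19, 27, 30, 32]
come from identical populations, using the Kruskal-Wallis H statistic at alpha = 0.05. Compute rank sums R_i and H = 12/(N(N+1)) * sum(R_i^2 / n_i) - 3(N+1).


Step 1: Combine all N = 17 observations and assign midranks.
sorted (value, group, rank): (7,G2,1), (8,G2,2), (10,G2,3), (12,G1,4), (16,G2,5.5), (16,G3,5.5), (17,G3,7), (18,G2,8), (19,G1,9.5), (19,G4,9.5), (20,G1,11), (21,G1,12), (23,G3,13), (24,G1,14), (27,G4,15), (30,G4,16), (32,G4,17)
Step 2: Sum ranks within each group.
R_1 = 50.5 (n_1 = 5)
R_2 = 19.5 (n_2 = 5)
R_3 = 25.5 (n_3 = 3)
R_4 = 57.5 (n_4 = 4)
Step 3: H = 12/(N(N+1)) * sum(R_i^2/n_i) - 3(N+1)
     = 12/(17*18) * (50.5^2/5 + 19.5^2/5 + 25.5^2/3 + 57.5^2/4) - 3*18
     = 0.039216 * 1629.41 - 54
     = 9.898529.
Step 4: Ties present; correction factor C = 1 - 12/(17^3 - 17) = 0.997549. Corrected H = 9.898529 / 0.997549 = 9.922850.
Step 5: Under H0, H ~ chi^2(3); p-value = 0.019233.
Step 6: alpha = 0.05. reject H0.

H = 9.9229, df = 3, p = 0.019233, reject H0.


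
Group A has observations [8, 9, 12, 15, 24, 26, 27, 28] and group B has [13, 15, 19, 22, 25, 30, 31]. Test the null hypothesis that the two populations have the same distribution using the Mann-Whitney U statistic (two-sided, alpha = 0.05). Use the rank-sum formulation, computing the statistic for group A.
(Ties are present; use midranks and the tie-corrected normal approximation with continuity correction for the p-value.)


Step 1: Combine and sort all 15 observations; assign midranks.
sorted (value, group): (8,X), (9,X), (12,X), (13,Y), (15,X), (15,Y), (19,Y), (22,Y), (24,X), (25,Y), (26,X), (27,X), (28,X), (30,Y), (31,Y)
ranks: 8->1, 9->2, 12->3, 13->4, 15->5.5, 15->5.5, 19->7, 22->8, 24->9, 25->10, 26->11, 27->12, 28->13, 30->14, 31->15
Step 2: Rank sum for X: R1 = 1 + 2 + 3 + 5.5 + 9 + 11 + 12 + 13 = 56.5.
Step 3: U_X = R1 - n1(n1+1)/2 = 56.5 - 8*9/2 = 56.5 - 36 = 20.5.
       U_Y = n1*n2 - U_X = 56 - 20.5 = 35.5.
Step 4: Ties are present, so use the tie-corrected normal approximation (with continuity correction) for the p-value.
Step 5: p-value = 0.417471; compare to alpha = 0.05. fail to reject H0.

U_X = 20.5, p = 0.417471, fail to reject H0 at alpha = 0.05.


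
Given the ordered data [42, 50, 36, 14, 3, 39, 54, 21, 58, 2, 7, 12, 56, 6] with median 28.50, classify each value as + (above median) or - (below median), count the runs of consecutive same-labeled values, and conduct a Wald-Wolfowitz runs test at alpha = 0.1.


Step 1: Compute median = 28.50; label A = above, B = below.
Labels in order: AAABBAABABBBAB  (n_A = 7, n_B = 7)
Step 2: Count runs R = 8.
Step 3: Under H0 (random ordering), E[R] = 2*n_A*n_B/(n_A+n_B) + 1 = 2*7*7/14 + 1 = 8.0000.
        Var[R] = 2*n_A*n_B*(2*n_A*n_B - n_A - n_B) / ((n_A+n_B)^2 * (n_A+n_B-1)) = 8232/2548 = 3.2308.
        SD[R] = 1.7974.
Step 4: R = E[R], so z = 0 with no continuity correction.
Step 5: Two-sided p-value via normal approximation = 2*(1 - Phi(|z|)) = 1.000000.
Step 6: alpha = 0.1. fail to reject H0.

R = 8, z = 0.0000, p = 1.000000, fail to reject H0.


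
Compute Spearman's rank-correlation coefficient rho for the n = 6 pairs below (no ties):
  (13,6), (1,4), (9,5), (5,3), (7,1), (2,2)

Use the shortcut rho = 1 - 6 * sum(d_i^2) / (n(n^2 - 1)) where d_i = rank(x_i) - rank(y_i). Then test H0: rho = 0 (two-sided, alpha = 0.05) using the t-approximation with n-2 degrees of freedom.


Step 1: Rank x and y separately (midranks; no ties here).
rank(x): 13->6, 1->1, 9->5, 5->3, 7->4, 2->2
rank(y): 6->6, 4->4, 5->5, 3->3, 1->1, 2->2
Step 2: d_i = R_x(i) - R_y(i); compute d_i^2.
  (6-6)^2=0, (1-4)^2=9, (5-5)^2=0, (3-3)^2=0, (4-1)^2=9, (2-2)^2=0
sum(d^2) = 18.
Step 3: rho = 1 - 6*18 / (6*(6^2 - 1)) = 1 - 108/210 = 0.485714.
Step 4: Under H0, t = rho * sqrt((n-2)/(1-rho^2)) = 1.1113 ~ t(4).
Step 5: Two-sided p-value from the t-distribution with 4 df = 0.328723.
Step 6: alpha = 0.05. fail to reject H0.

rho = 0.4857, p = 0.328723, fail to reject H0 at alpha = 0.05.


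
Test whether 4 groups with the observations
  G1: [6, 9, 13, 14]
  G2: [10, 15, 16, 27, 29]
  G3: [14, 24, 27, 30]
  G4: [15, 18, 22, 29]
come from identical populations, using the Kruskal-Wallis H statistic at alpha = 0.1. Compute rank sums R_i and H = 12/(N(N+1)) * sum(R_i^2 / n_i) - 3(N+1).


Step 1: Combine all N = 17 observations and assign midranks.
sorted (value, group, rank): (6,G1,1), (9,G1,2), (10,G2,3), (13,G1,4), (14,G1,5.5), (14,G3,5.5), (15,G2,7.5), (15,G4,7.5), (16,G2,9), (18,G4,10), (22,G4,11), (24,G3,12), (27,G2,13.5), (27,G3,13.5), (29,G2,15.5), (29,G4,15.5), (30,G3,17)
Step 2: Sum ranks within each group.
R_1 = 12.5 (n_1 = 4)
R_2 = 48.5 (n_2 = 5)
R_3 = 48 (n_3 = 4)
R_4 = 44 (n_4 = 4)
Step 3: H = 12/(N(N+1)) * sum(R_i^2/n_i) - 3(N+1)
     = 12/(17*18) * (12.5^2/4 + 48.5^2/5 + 48^2/4 + 44^2/4) - 3*18
     = 0.039216 * 1569.51 - 54
     = 7.549510.
Step 4: Ties present; correction factor C = 1 - 24/(17^3 - 17) = 0.995098. Corrected H = 7.549510 / 0.995098 = 7.586700.
Step 5: Under H0, H ~ chi^2(3); p-value = 0.055372.
Step 6: alpha = 0.1. reject H0.

H = 7.5867, df = 3, p = 0.055372, reject H0.


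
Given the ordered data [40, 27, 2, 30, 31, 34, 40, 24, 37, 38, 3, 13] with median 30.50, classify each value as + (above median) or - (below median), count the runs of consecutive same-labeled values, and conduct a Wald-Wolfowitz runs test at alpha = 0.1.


Step 1: Compute median = 30.50; label A = above, B = below.
Labels in order: ABBBAAABAABB  (n_A = 6, n_B = 6)
Step 2: Count runs R = 6.
Step 3: Under H0 (random ordering), E[R] = 2*n_A*n_B/(n_A+n_B) + 1 = 2*6*6/12 + 1 = 7.0000.
        Var[R] = 2*n_A*n_B*(2*n_A*n_B - n_A - n_B) / ((n_A+n_B)^2 * (n_A+n_B-1)) = 4320/1584 = 2.7273.
        SD[R] = 1.6514.
Step 4: Continuity-corrected z = (R + 0.5 - E[R]) / SD[R] = (6 + 0.5 - 7.0000) / 1.6514 = -0.3028.
Step 5: Two-sided p-value via normal approximation = 2*(1 - Phi(|z|)) = 0.762069.
Step 6: alpha = 0.1. fail to reject H0.

R = 6, z = -0.3028, p = 0.762069, fail to reject H0.


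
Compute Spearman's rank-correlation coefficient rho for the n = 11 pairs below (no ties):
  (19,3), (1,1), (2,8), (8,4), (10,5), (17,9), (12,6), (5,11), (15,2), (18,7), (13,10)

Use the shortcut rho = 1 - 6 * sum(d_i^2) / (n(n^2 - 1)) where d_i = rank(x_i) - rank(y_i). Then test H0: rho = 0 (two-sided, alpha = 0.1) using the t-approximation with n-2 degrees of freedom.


Step 1: Rank x and y separately (midranks; no ties here).
rank(x): 19->11, 1->1, 2->2, 8->4, 10->5, 17->9, 12->6, 5->3, 15->8, 18->10, 13->7
rank(y): 3->3, 1->1, 8->8, 4->4, 5->5, 9->9, 6->6, 11->11, 2->2, 7->7, 10->10
Step 2: d_i = R_x(i) - R_y(i); compute d_i^2.
  (11-3)^2=64, (1-1)^2=0, (2-8)^2=36, (4-4)^2=0, (5-5)^2=0, (9-9)^2=0, (6-6)^2=0, (3-11)^2=64, (8-2)^2=36, (10-7)^2=9, (7-10)^2=9
sum(d^2) = 218.
Step 3: rho = 1 - 6*218 / (11*(11^2 - 1)) = 1 - 1308/1320 = 0.009091.
Step 4: Under H0, t = rho * sqrt((n-2)/(1-rho^2)) = 0.0273 ~ t(9).
Step 5: Two-sided p-value from the t-distribution with 9 df = 0.978837.
Step 6: alpha = 0.1. fail to reject H0.

rho = 0.0091, p = 0.978837, fail to reject H0 at alpha = 0.1.


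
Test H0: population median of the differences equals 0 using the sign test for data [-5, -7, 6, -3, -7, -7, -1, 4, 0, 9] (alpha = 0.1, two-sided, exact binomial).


Step 1: Discard zero differences. Original n = 10; n_eff = number of nonzero differences = 9.
Nonzero differences (with sign): -5, -7, +6, -3, -7, -7, -1, +4, +9
Step 2: Count signs: positive = 3, negative = 6.
Step 3: Under H0: P(positive) = 0.5, so the number of positives S ~ Bin(9, 0.5).
Step 4: Two-sided exact p-value = sum of Bin(9,0.5) probabilities at or below the observed probability = 0.507812.
Step 5: alpha = 0.1. fail to reject H0.

n_eff = 9, pos = 3, neg = 6, p = 0.507812, fail to reject H0.


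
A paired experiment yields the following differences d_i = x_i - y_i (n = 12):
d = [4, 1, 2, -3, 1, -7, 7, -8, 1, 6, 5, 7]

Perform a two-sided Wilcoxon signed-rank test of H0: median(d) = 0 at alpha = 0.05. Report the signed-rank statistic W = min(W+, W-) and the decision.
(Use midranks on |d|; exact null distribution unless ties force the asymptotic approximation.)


Step 1: Drop any zero differences (none here) and take |d_i|.
|d| = [4, 1, 2, 3, 1, 7, 7, 8, 1, 6, 5, 7]
Step 2: Midrank |d_i| (ties get averaged ranks).
ranks: |4|->6, |1|->2, |2|->4, |3|->5, |1|->2, |7|->10, |7|->10, |8|->12, |1|->2, |6|->8, |5|->7, |7|->10
Step 3: Attach original signs; sum ranks with positive sign and with negative sign.
W+ = 6 + 2 + 4 + 2 + 10 + 2 + 8 + 7 + 10 = 51
W- = 5 + 10 + 12 = 27
(Check: W+ + W- = 78 should equal n(n+1)/2 = 78.)
Step 4: Test statistic W = min(W+, W-) = 27.
Step 5: Ties in |d|, so use the tie-corrected normal approximation.
        E[W] = n(n+1)/4 = 12*13/4 = 39.
        Tie groups: |d|=1 (t=3), |d|=7 (t=3); sum(t^3 - t) = 48.
        Var[W] = n(n+1)(2n+1)/24 - sum(t^3-t)/48 = 3900/24 - 48/48 = 161.5.
        z = (W - E[W]) / sqrt(Var[W]) = (27 - 39) / 12.7083 = -0.9443.
        Two-sided p = 2*Phi(z) = 0.345033.
Step 6: alpha = 0.05. fail to reject H0.

W+ = 51, W- = 27, W = min = 27, p = 0.345033, fail to reject H0.


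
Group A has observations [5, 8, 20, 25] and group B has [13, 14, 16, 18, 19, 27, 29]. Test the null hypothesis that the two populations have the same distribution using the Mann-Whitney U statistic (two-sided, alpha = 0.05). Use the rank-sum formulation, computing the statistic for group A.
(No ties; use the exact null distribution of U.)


Step 1: Combine and sort all 11 observations; assign midranks.
sorted (value, group): (5,X), (8,X), (13,Y), (14,Y), (16,Y), (18,Y), (19,Y), (20,X), (25,X), (27,Y), (29,Y)
ranks: 5->1, 8->2, 13->3, 14->4, 16->5, 18->6, 19->7, 20->8, 25->9, 27->10, 29->11
Step 2: Rank sum for X: R1 = 1 + 2 + 8 + 9 = 20.
Step 3: U_X = R1 - n1(n1+1)/2 = 20 - 4*5/2 = 20 - 10 = 10.
       U_Y = n1*n2 - U_X = 28 - 10 = 18.
Step 4: No ties, so the exact null distribution of U (based on enumerating the C(11,4) = 330 equally likely rank assignments) gives the two-sided p-value.
Step 5: p-value = 0.527273; compare to alpha = 0.05. fail to reject H0.

U_X = 10, p = 0.527273, fail to reject H0 at alpha = 0.05.


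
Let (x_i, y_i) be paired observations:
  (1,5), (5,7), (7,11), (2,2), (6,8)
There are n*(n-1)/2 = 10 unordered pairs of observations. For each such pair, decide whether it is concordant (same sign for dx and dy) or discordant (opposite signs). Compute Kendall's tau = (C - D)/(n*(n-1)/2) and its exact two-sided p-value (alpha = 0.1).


Step 1: Enumerate the 10 unordered pairs (i,j) with i<j and classify each by sign(x_j-x_i) * sign(y_j-y_i).
  (1,2):dx=+4,dy=+2->C; (1,3):dx=+6,dy=+6->C; (1,4):dx=+1,dy=-3->D; (1,5):dx=+5,dy=+3->C
  (2,3):dx=+2,dy=+4->C; (2,4):dx=-3,dy=-5->C; (2,5):dx=+1,dy=+1->C; (3,4):dx=-5,dy=-9->C
  (3,5):dx=-1,dy=-3->C; (4,5):dx=+4,dy=+6->C
Step 2: C = 9, D = 1, total pairs = 10.
Step 3: tau = (C - D)/(n(n-1)/2) = (9 - 1)/10 = 0.800000.
Step 4: Exact two-sided p-value (enumerate n! = 120 permutations of y under H0): p = 0.083333.
Step 5: alpha = 0.1. reject H0.

tau_b = 0.8000 (C=9, D=1), p = 0.083333, reject H0.


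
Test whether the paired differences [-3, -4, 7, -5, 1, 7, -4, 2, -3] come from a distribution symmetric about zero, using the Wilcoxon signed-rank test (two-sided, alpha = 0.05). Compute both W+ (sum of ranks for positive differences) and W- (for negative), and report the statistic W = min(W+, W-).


Step 1: Drop any zero differences (none here) and take |d_i|.
|d| = [3, 4, 7, 5, 1, 7, 4, 2, 3]
Step 2: Midrank |d_i| (ties get averaged ranks).
ranks: |3|->3.5, |4|->5.5, |7|->8.5, |5|->7, |1|->1, |7|->8.5, |4|->5.5, |2|->2, |3|->3.5
Step 3: Attach original signs; sum ranks with positive sign and with negative sign.
W+ = 8.5 + 1 + 8.5 + 2 = 20
W- = 3.5 + 5.5 + 7 + 5.5 + 3.5 = 25
(Check: W+ + W- = 45 should equal n(n+1)/2 = 45.)
Step 4: Test statistic W = min(W+, W-) = 20.
Step 5: Ties in |d|, so use the tie-corrected normal approximation.
        E[W] = n(n+1)/4 = 9*10/4 = 22.5.
        Tie groups: |d|=3 (t=2), |d|=4 (t=2), |d|=7 (t=2); sum(t^3 - t) = 18.
        Var[W] = n(n+1)(2n+1)/24 - sum(t^3-t)/48 = 1710/24 - 18/48 = 70.875.
        z = (W - E[W]) / sqrt(Var[W]) = (20 - 22.5) / 8.4187 = -0.2970.
        Two-sided p = 2*Phi(z) = 0.766499.
Step 6: alpha = 0.05. fail to reject H0.

W+ = 20, W- = 25, W = min = 20, p = 0.766499, fail to reject H0.


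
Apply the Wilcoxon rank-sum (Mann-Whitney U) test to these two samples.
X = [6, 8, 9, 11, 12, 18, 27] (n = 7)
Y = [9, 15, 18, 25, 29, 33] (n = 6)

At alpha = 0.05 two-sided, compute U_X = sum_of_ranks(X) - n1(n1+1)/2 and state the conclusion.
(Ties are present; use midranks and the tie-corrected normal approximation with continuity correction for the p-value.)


Step 1: Combine and sort all 13 observations; assign midranks.
sorted (value, group): (6,X), (8,X), (9,X), (9,Y), (11,X), (12,X), (15,Y), (18,X), (18,Y), (25,Y), (27,X), (29,Y), (33,Y)
ranks: 6->1, 8->2, 9->3.5, 9->3.5, 11->5, 12->6, 15->7, 18->8.5, 18->8.5, 25->10, 27->11, 29->12, 33->13
Step 2: Rank sum for X: R1 = 1 + 2 + 3.5 + 5 + 6 + 8.5 + 11 = 37.
Step 3: U_X = R1 - n1(n1+1)/2 = 37 - 7*8/2 = 37 - 28 = 9.
       U_Y = n1*n2 - U_X = 42 - 9 = 33.
Step 4: Ties are present, so use the tie-corrected normal approximation (with continuity correction) for the p-value.
Step 5: p-value = 0.099478; compare to alpha = 0.05. fail to reject H0.

U_X = 9, p = 0.099478, fail to reject H0 at alpha = 0.05.
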